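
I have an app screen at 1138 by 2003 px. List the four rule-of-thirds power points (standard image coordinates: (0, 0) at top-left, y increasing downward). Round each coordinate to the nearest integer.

(379, 668), (759, 668), (379, 1335), (759, 1335)

One third of 1138 is 379.33; one third of 2003 is 667.67.
Vertical third lines at x = 379 and x = 759; horizontal third lines at y = 668 and y = 1335.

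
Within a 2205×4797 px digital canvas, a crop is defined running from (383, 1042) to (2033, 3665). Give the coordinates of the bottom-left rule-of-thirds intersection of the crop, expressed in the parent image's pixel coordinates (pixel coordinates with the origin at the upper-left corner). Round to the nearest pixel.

x = 933 px, y = 2791 px

Crop width = 2033 − 383 = 1650 px; one third is 550.00 px.
Crop height = 3665 − 1042 = 2623 px; one third is 874.33 px.
The bottom-left point is one-third across and two-thirds down within the crop:
x = 383 + 1 × 550.00 ≈ 933; y = 1042 + 2 × 874.33 ≈ 2791.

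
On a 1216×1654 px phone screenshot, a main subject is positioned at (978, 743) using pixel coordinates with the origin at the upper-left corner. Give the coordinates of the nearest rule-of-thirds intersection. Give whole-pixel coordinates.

(811, 551)

Third lines: x ∈ {405, 811}, y ∈ {551, 1103}.
978 is closer to x = 811; 743 is closer to y = 551.
So the nearest intersection is the upper-right power point.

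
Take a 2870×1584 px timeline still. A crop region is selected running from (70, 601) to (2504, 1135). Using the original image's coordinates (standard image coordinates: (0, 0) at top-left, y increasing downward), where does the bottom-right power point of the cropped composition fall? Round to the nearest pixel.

(1693, 957)

Crop width = 2504 − 70 = 2434 px; one third is 811.33 px.
Crop height = 1135 − 601 = 534 px; one third is 178.00 px.
The bottom-right point is two-thirds across and two-thirds down within the crop:
x = 70 + 2 × 811.33 ≈ 1693; y = 601 + 2 × 178.00 ≈ 957.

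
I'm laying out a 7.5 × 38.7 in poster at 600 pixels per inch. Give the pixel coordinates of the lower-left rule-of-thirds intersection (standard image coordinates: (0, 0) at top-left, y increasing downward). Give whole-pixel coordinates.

In pixels the canvas is 7.5 × 600 = 4500 wide and 38.7 × 600 = 23220 tall.
The lower-left point is one-third across and two-thirds down:
x = 1 × 4500/3 ≈ 1500; y = 2 × 23220/3 ≈ 15480.

(1500, 15480)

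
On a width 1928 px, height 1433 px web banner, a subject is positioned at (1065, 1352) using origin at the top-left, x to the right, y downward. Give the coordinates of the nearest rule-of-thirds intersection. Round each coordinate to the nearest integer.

(1285, 955)

Third lines: x ∈ {643, 1285}, y ∈ {478, 955}.
1065 is closer to x = 1285; 1352 is closer to y = 955.
So the nearest intersection is the lower-right power point.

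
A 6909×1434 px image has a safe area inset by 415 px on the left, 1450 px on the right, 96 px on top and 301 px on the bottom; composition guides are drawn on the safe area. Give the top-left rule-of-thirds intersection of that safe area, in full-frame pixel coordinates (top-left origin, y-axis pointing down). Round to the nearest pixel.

x = 2096 px, y = 442 px

Content width = 6909 − 415 − 1450 = 5044 px; content height = 1434 − 96 − 301 = 1037 px.
Top-left is one-third across and one-third down within the safe area.
x = 415 + 1 × 5044/3 = 415 + 1681.33 ≈ 2096
y = 96 + 1 × 1037/3 = 96 + 345.67 ≈ 442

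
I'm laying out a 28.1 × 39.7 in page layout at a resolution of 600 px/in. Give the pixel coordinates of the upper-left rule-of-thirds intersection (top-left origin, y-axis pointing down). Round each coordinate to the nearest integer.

x = 5620 px, y = 7940 px

In pixels the canvas is 28.1 × 600 = 16860 wide and 39.7 × 600 = 23820 tall.
The upper-left point is one-third across and one-third down:
x = 1 × 16860/3 ≈ 5620; y = 1 × 23820/3 ≈ 7940.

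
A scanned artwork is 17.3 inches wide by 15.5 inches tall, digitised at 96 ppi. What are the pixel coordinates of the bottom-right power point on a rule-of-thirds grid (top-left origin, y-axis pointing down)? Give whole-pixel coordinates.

In pixels the canvas is 17.3 × 96 = 1660.8 wide and 15.5 × 96 = 1488 tall.
The bottom-right point is two-thirds across and two-thirds down:
x = 2 × 1660.8/3 ≈ 1107; y = 2 × 1488/3 ≈ 992.

x = 1107 px, y = 992 px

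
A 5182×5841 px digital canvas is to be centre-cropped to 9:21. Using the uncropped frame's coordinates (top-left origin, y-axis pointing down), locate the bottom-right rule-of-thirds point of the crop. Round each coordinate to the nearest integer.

x = 3008 px, y = 3894 px

5182/5841 > 9/21, so the 9:21 crop keeps the full height 5841 and trims width to 5841 × 9/21 = 2503.29 px.
Left offset = (5182 − 2503.29)/2 = 1339.36 px; top offset = 0.
Bottom-right is two-thirds across and two-thirds down within the crop:
x = 1339.36 + 2 × 2503.29/3 ≈ 3008; y = 0.00 + 2 × 5841.00/3 ≈ 3894.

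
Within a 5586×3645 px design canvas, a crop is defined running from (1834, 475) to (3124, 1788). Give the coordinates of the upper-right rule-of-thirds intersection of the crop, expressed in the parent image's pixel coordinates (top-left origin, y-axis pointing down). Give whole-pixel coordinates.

Crop width = 3124 − 1834 = 1290 px; one third is 430.00 px.
Crop height = 1788 − 475 = 1313 px; one third is 437.67 px.
The upper-right point is two-thirds across and one-third down within the crop:
x = 1834 + 2 × 430.00 ≈ 2694; y = 475 + 1 × 437.67 ≈ 913.

x = 2694 px, y = 913 px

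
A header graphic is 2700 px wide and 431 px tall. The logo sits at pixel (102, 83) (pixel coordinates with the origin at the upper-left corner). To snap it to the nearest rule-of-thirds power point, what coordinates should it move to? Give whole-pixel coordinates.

Third lines: x ∈ {900, 1800}, y ∈ {144, 287}.
102 is closer to x = 900; 83 is closer to y = 144.
So the nearest intersection is the upper-left power point.

(900, 144)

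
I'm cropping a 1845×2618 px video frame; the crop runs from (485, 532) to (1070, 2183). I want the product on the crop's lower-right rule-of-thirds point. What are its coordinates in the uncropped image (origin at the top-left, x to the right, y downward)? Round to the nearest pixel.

x = 875 px, y = 1633 px

Crop width = 1070 − 485 = 585 px; one third is 195.00 px.
Crop height = 2183 − 532 = 1651 px; one third is 550.33 px.
The lower-right point is two-thirds across and two-thirds down within the crop:
x = 485 + 2 × 195.00 ≈ 875; y = 532 + 2 × 550.33 ≈ 1633.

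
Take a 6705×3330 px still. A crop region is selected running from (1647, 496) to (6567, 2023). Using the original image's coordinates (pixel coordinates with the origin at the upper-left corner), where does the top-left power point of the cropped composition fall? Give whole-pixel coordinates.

Crop width = 6567 − 1647 = 4920 px; one third is 1640.00 px.
Crop height = 2023 − 496 = 1527 px; one third is 509.00 px.
The top-left point is one-third across and one-third down within the crop:
x = 1647 + 1 × 1640.00 ≈ 3287; y = 496 + 1 × 509.00 ≈ 1005.

(3287, 1005)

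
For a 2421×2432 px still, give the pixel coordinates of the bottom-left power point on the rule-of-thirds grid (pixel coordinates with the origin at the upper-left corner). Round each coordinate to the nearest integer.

x = 807 px, y = 1621 px

The bottom-left point sits one-third of the way across and two-thirds of the way down.
x = 1 × 2421/3 ≈ 807; y = 2 × 2432/3 ≈ 1621.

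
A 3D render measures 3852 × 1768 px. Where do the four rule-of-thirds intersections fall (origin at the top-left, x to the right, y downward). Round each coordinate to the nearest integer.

(1284, 589), (2568, 589), (1284, 1179), (2568, 1179)

One third of 3852 is 1284; one third of 1768 is 589.33.
Vertical third lines at x = 1284 and x = 2568; horizontal third lines at y = 589 and y = 1179.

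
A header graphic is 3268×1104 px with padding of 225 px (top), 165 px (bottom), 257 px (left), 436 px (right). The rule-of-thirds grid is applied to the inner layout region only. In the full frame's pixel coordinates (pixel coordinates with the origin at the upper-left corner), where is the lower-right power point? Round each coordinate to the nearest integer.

Content width = 3268 − 257 − 436 = 2575 px; content height = 1104 − 225 − 165 = 714 px.
Lower-right is two-thirds across and two-thirds down within the inner layout region.
x = 257 + 2 × 2575/3 = 257 + 1716.67 ≈ 1974
y = 225 + 2 × 714/3 = 225 + 476.00 ≈ 701

(1974, 701)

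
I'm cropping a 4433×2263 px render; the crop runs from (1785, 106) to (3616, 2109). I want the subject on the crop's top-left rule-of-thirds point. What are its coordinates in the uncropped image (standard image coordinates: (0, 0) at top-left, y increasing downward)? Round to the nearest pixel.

x = 2395 px, y = 774 px

Crop width = 3616 − 1785 = 1831 px; one third is 610.33 px.
Crop height = 2109 − 106 = 2003 px; one third is 667.67 px.
The top-left point is one-third across and one-third down within the crop:
x = 1785 + 1 × 610.33 ≈ 2395; y = 106 + 1 × 667.67 ≈ 774.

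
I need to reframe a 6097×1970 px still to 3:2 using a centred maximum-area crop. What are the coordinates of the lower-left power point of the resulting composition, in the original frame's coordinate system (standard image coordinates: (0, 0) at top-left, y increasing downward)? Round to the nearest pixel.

6097/1970 > 3/2, so the 3:2 crop keeps the full height 1970 and trims width to 1970 × 3/2 = 2955.00 px.
Left offset = (6097 − 2955.00)/2 = 1571.00 px; top offset = 0.
Lower-left is one-third across and two-thirds down within the crop:
x = 1571.00 + 1 × 2955.00/3 ≈ 2556; y = 0.00 + 2 × 1970.00/3 ≈ 1313.

(2556, 1313)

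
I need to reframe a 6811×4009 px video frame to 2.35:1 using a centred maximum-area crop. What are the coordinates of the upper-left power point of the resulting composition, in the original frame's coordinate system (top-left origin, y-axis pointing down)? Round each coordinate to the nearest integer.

(2270, 1521)

6811/4009 < 2.35/1, so the 2.35:1 crop keeps the full width 6811 and trims height to 6811 × 1/2.35 = 2898.30 px.
Top offset = (4009 − 2898.30)/2 = 555.35 px; left offset = 0.
Upper-left is one-third across and one-third down within the crop:
x = 0.00 + 1 × 6811.00/3 ≈ 2270; y = 555.35 + 1 × 2898.30/3 ≈ 1521.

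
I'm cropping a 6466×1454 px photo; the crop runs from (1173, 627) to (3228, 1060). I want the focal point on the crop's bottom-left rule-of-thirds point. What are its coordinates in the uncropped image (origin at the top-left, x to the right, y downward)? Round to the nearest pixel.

x = 1858 px, y = 916 px

Crop width = 3228 − 1173 = 2055 px; one third is 685.00 px.
Crop height = 1060 − 627 = 433 px; one third is 144.33 px.
The bottom-left point is one-third across and two-thirds down within the crop:
x = 1173 + 1 × 685.00 ≈ 1858; y = 627 + 2 × 144.33 ≈ 916.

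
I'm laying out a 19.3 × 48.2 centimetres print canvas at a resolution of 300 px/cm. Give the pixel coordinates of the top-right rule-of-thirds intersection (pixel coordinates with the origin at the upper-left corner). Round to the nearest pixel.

In pixels the canvas is 19.3 × 300 = 5790 wide and 48.2 × 300 = 14460 tall.
The top-right point is two-thirds across and one-third down:
x = 2 × 5790/3 ≈ 3860; y = 1 × 14460/3 ≈ 4820.

x = 3860 px, y = 4820 px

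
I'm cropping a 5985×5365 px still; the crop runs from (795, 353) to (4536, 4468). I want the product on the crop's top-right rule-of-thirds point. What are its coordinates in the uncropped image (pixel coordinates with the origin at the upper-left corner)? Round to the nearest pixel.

(3289, 1725)

Crop width = 4536 − 795 = 3741 px; one third is 1247.00 px.
Crop height = 4468 − 353 = 4115 px; one third is 1371.67 px.
The top-right point is two-thirds across and one-third down within the crop:
x = 795 + 2 × 1247.00 ≈ 3289; y = 353 + 1 × 1371.67 ≈ 1725.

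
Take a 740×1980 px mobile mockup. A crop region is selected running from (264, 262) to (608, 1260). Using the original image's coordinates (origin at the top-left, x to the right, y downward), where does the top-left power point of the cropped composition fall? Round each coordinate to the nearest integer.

(379, 595)

Crop width = 608 − 264 = 344 px; one third is 114.67 px.
Crop height = 1260 − 262 = 998 px; one third is 332.67 px.
The top-left point is one-third across and one-third down within the crop:
x = 264 + 1 × 114.67 ≈ 379; y = 262 + 1 × 332.67 ≈ 595.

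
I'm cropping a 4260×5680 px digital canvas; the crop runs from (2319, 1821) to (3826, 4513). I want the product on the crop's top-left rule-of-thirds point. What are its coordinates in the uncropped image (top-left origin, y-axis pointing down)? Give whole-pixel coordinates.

(2821, 2718)

Crop width = 3826 − 2319 = 1507 px; one third is 502.33 px.
Crop height = 4513 − 1821 = 2692 px; one third is 897.33 px.
The top-left point is one-third across and one-third down within the crop:
x = 2319 + 1 × 502.33 ≈ 2821; y = 1821 + 1 × 897.33 ≈ 2718.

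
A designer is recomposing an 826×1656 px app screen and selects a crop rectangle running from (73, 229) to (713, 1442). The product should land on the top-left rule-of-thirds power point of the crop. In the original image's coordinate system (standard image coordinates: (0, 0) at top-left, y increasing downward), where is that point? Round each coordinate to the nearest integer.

(286, 633)

Crop width = 713 − 73 = 640 px; one third is 213.33 px.
Crop height = 1442 − 229 = 1213 px; one third is 404.33 px.
The top-left point is one-third across and one-third down within the crop:
x = 73 + 1 × 213.33 ≈ 286; y = 229 + 1 × 404.33 ≈ 633.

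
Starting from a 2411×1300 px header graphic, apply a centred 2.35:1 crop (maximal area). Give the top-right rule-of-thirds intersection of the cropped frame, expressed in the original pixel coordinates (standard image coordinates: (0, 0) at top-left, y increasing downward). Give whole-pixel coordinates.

x = 1607 px, y = 479 px

2411/1300 < 2.35/1, so the 2.35:1 crop keeps the full width 2411 and trims height to 2411 × 1/2.35 = 1025.96 px.
Top offset = (1300 − 1025.96)/2 = 137.02 px; left offset = 0.
Top-right is two-thirds across and one-third down within the crop:
x = 0.00 + 2 × 2411.00/3 ≈ 1607; y = 137.02 + 1 × 1025.96/3 ≈ 479.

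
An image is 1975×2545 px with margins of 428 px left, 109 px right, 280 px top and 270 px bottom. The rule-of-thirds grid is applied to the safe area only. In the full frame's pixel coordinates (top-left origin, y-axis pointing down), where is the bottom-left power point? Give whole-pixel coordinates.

Content width = 1975 − 428 − 109 = 1438 px; content height = 2545 − 280 − 270 = 1995 px.
Bottom-left is one-third across and two-thirds down within the safe area.
x = 428 + 1 × 1438/3 = 428 + 479.33 ≈ 907
y = 280 + 2 × 1995/3 = 280 + 1330.00 ≈ 1610

x = 907 px, y = 1610 px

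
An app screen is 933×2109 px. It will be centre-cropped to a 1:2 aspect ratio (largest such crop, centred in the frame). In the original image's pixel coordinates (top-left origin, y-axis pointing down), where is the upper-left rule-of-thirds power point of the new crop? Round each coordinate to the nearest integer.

(311, 744)

933/2109 < 1/2, so the 1:2 crop keeps the full width 933 and trims height to 933 × 2/1 = 1866.00 px.
Top offset = (2109 − 1866.00)/2 = 121.50 px; left offset = 0.
Upper-left is one-third across and one-third down within the crop:
x = 0.00 + 1 × 933.00/3 ≈ 311; y = 121.50 + 1 × 1866.00/3 ≈ 744.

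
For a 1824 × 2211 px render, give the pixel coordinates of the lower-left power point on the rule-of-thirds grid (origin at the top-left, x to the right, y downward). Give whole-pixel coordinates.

The lower-left point sits one-third of the way across and two-thirds of the way down.
x = 1 × 1824/3 ≈ 608; y = 2 × 2211/3 ≈ 1474.

x = 608 px, y = 1474 px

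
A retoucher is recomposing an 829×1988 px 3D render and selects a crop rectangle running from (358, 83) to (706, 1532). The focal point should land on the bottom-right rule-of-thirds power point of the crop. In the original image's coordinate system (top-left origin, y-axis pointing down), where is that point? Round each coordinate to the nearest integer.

Crop width = 706 − 358 = 348 px; one third is 116.00 px.
Crop height = 1532 − 83 = 1449 px; one third is 483.00 px.
The bottom-right point is two-thirds across and two-thirds down within the crop:
x = 358 + 2 × 116.00 ≈ 590; y = 83 + 2 × 483.00 ≈ 1049.

(590, 1049)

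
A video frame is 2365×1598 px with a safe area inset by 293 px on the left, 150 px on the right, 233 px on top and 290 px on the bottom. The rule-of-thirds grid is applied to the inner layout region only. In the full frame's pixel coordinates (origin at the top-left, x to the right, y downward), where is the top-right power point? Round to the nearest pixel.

Content width = 2365 − 293 − 150 = 1922 px; content height = 1598 − 233 − 290 = 1075 px.
Top-right is two-thirds across and one-third down within the inner layout region.
x = 293 + 2 × 1922/3 = 293 + 1281.33 ≈ 1574
y = 233 + 1 × 1075/3 = 233 + 358.33 ≈ 591

(1574, 591)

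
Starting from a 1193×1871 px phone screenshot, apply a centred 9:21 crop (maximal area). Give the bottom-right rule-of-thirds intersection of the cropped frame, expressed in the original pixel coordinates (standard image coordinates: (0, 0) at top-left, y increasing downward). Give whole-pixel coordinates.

1193/1871 > 9/21, so the 9:21 crop keeps the full height 1871 and trims width to 1871 × 9/21 = 801.86 px.
Left offset = (1193 − 801.86)/2 = 195.57 px; top offset = 0.
Bottom-right is two-thirds across and two-thirds down within the crop:
x = 195.57 + 2 × 801.86/3 ≈ 730; y = 0.00 + 2 × 1871.00/3 ≈ 1247.

x = 730 px, y = 1247 px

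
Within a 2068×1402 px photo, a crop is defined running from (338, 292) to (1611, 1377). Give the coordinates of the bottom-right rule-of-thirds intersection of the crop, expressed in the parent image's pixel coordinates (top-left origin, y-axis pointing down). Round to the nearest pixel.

Crop width = 1611 − 338 = 1273 px; one third is 424.33 px.
Crop height = 1377 − 292 = 1085 px; one third is 361.67 px.
The bottom-right point is two-thirds across and two-thirds down within the crop:
x = 338 + 2 × 424.33 ≈ 1187; y = 292 + 2 × 361.67 ≈ 1015.

x = 1187 px, y = 1015 px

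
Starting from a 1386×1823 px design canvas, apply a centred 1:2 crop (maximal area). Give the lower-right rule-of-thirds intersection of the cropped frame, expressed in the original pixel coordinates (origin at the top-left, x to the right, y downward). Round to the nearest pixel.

x = 845 px, y = 1215 px

1386/1823 > 1/2, so the 1:2 crop keeps the full height 1823 and trims width to 1823 × 1/2 = 911.50 px.
Left offset = (1386 − 911.50)/2 = 237.25 px; top offset = 0.
Lower-right is two-thirds across and two-thirds down within the crop:
x = 237.25 + 2 × 911.50/3 ≈ 845; y = 0.00 + 2 × 1823.00/3 ≈ 1215.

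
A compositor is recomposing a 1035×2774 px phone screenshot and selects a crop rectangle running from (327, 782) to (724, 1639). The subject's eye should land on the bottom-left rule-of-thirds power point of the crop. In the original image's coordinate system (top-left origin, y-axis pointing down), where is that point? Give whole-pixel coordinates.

x = 459 px, y = 1353 px

Crop width = 724 − 327 = 397 px; one third is 132.33 px.
Crop height = 1639 − 782 = 857 px; one third is 285.67 px.
The bottom-left point is one-third across and two-thirds down within the crop:
x = 327 + 1 × 132.33 ≈ 459; y = 782 + 2 × 285.67 ≈ 1353.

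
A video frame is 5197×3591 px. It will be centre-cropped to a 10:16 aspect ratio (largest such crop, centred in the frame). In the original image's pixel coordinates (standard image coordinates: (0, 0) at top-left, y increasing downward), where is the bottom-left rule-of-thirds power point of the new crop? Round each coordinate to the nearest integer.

5197/3591 > 10/16, so the 10:16 crop keeps the full height 3591 and trims width to 3591 × 10/16 = 2244.38 px.
Left offset = (5197 − 2244.38)/2 = 1476.31 px; top offset = 0.
Bottom-left is one-third across and two-thirds down within the crop:
x = 1476.31 + 1 × 2244.38/3 ≈ 2224; y = 0.00 + 2 × 3591.00/3 ≈ 2394.

(2224, 2394)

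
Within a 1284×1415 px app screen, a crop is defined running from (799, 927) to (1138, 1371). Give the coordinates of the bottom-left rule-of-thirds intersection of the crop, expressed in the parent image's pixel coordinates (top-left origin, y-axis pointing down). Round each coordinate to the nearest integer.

Crop width = 1138 − 799 = 339 px; one third is 113.00 px.
Crop height = 1371 − 927 = 444 px; one third is 148.00 px.
The bottom-left point is one-third across and two-thirds down within the crop:
x = 799 + 1 × 113.00 ≈ 912; y = 927 + 2 × 148.00 ≈ 1223.

(912, 1223)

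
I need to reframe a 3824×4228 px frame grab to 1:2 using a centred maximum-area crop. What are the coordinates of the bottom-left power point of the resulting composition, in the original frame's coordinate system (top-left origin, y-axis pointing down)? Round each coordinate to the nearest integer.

3824/4228 > 1/2, so the 1:2 crop keeps the full height 4228 and trims width to 4228 × 1/2 = 2114.00 px.
Left offset = (3824 − 2114.00)/2 = 855.00 px; top offset = 0.
Bottom-left is one-third across and two-thirds down within the crop:
x = 855.00 + 1 × 2114.00/3 ≈ 1560; y = 0.00 + 2 × 4228.00/3 ≈ 2819.

x = 1560 px, y = 2819 px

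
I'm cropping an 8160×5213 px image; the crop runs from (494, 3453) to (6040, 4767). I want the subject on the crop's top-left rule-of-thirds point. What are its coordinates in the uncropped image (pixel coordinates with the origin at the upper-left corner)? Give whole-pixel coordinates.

Crop width = 6040 − 494 = 5546 px; one third is 1848.67 px.
Crop height = 4767 − 3453 = 1314 px; one third is 438.00 px.
The top-left point is one-third across and one-third down within the crop:
x = 494 + 1 × 1848.67 ≈ 2343; y = 3453 + 1 × 438.00 ≈ 3891.

x = 2343 px, y = 3891 px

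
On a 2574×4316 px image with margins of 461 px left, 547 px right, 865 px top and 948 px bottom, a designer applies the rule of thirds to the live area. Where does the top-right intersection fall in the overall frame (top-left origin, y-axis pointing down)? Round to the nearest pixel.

Content width = 2574 − 461 − 547 = 1566 px; content height = 4316 − 865 − 948 = 2503 px.
Top-right is two-thirds across and one-third down within the live area.
x = 461 + 2 × 1566/3 = 461 + 1044.00 ≈ 1505
y = 865 + 1 × 2503/3 = 865 + 834.33 ≈ 1699

(1505, 1699)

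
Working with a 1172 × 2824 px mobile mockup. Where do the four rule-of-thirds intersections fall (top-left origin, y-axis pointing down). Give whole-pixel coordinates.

One third of 1172 is 390.67; one third of 2824 is 941.33.
Vertical third lines at x = 391 and x = 781; horizontal third lines at y = 941 and y = 1883.

(391, 941), (781, 941), (391, 1883), (781, 1883)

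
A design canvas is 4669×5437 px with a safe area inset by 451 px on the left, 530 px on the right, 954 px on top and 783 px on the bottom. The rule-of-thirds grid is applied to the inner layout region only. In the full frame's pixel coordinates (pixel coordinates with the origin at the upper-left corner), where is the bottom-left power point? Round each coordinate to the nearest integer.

Content width = 4669 − 451 − 530 = 3688 px; content height = 5437 − 954 − 783 = 3700 px.
Bottom-left is one-third across and two-thirds down within the inner layout region.
x = 451 + 1 × 3688/3 = 451 + 1229.33 ≈ 1680
y = 954 + 2 × 3700/3 = 954 + 2466.67 ≈ 3421

(1680, 3421)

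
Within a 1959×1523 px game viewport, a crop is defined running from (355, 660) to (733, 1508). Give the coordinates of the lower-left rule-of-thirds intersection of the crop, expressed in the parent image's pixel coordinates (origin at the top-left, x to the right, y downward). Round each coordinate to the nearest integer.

x = 481 px, y = 1225 px

Crop width = 733 − 355 = 378 px; one third is 126.00 px.
Crop height = 1508 − 660 = 848 px; one third is 282.67 px.
The lower-left point is one-third across and two-thirds down within the crop:
x = 355 + 1 × 126.00 ≈ 481; y = 660 + 2 × 282.67 ≈ 1225.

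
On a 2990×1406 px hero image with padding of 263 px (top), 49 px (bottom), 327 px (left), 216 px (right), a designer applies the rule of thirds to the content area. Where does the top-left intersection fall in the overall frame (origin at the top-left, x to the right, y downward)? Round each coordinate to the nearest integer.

x = 1143 px, y = 628 px

Content width = 2990 − 327 − 216 = 2447 px; content height = 1406 − 263 − 49 = 1094 px.
Top-left is one-third across and one-third down within the content area.
x = 327 + 1 × 2447/3 = 327 + 815.67 ≈ 1143
y = 263 + 1 × 1094/3 = 263 + 364.67 ≈ 628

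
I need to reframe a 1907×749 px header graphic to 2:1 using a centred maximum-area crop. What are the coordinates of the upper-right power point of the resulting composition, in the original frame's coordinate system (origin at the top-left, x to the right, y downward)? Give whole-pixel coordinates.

1907/749 > 2/1, so the 2:1 crop keeps the full height 749 and trims width to 749 × 2/1 = 1498.00 px.
Left offset = (1907 − 1498.00)/2 = 204.50 px; top offset = 0.
Upper-right is two-thirds across and one-third down within the crop:
x = 204.50 + 2 × 1498.00/3 ≈ 1203; y = 0.00 + 1 × 749.00/3 ≈ 250.

x = 1203 px, y = 250 px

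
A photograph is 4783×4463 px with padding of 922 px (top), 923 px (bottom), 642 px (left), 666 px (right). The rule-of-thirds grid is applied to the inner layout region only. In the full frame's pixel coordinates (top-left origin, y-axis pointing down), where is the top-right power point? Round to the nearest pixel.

Content width = 4783 − 642 − 666 = 3475 px; content height = 4463 − 922 − 923 = 2618 px.
Top-right is two-thirds across and one-third down within the inner layout region.
x = 642 + 2 × 3475/3 = 642 + 2316.67 ≈ 2959
y = 922 + 1 × 2618/3 = 922 + 872.67 ≈ 1795

(2959, 1795)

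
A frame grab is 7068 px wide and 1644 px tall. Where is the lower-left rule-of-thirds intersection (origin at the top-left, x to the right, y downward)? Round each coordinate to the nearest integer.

x = 2356 px, y = 1096 px

The lower-left point sits one-third of the way across and two-thirds of the way down.
x = 1 × 7068/3 ≈ 2356; y = 2 × 1644/3 ≈ 1096.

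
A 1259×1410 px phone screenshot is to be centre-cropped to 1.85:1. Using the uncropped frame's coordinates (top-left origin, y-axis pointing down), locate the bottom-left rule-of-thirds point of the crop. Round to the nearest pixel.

1259/1410 < 1.85/1, so the 1.85:1 crop keeps the full width 1259 and trims height to 1259 × 1/1.85 = 680.54 px.
Top offset = (1410 − 680.54)/2 = 364.73 px; left offset = 0.
Bottom-left is one-third across and two-thirds down within the crop:
x = 0.00 + 1 × 1259.00/3 ≈ 420; y = 364.73 + 2 × 680.54/3 ≈ 818.

(420, 818)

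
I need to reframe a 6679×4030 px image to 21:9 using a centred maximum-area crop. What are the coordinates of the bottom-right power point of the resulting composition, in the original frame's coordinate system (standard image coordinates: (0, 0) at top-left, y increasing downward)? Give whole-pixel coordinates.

6679/4030 < 21/9, so the 21:9 crop keeps the full width 6679 and trims height to 6679 × 9/21 = 2862.43 px.
Top offset = (4030 − 2862.43)/2 = 583.79 px; left offset = 0.
Bottom-right is two-thirds across and two-thirds down within the crop:
x = 0.00 + 2 × 6679.00/3 ≈ 4453; y = 583.79 + 2 × 2862.43/3 ≈ 2492.

x = 4453 px, y = 2492 px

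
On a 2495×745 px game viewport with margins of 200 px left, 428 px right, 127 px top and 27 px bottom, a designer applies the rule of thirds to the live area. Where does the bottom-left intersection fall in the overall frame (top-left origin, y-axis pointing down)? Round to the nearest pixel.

(822, 521)

Content width = 2495 − 200 − 428 = 1867 px; content height = 745 − 127 − 27 = 591 px.
Bottom-left is one-third across and two-thirds down within the live area.
x = 200 + 1 × 1867/3 = 200 + 622.33 ≈ 822
y = 127 + 2 × 591/3 = 127 + 394.00 ≈ 521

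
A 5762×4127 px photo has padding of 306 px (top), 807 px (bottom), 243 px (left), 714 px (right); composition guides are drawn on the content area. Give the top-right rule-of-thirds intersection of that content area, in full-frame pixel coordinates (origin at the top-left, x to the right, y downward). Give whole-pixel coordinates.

(3446, 1311)

Content width = 5762 − 243 − 714 = 4805 px; content height = 4127 − 306 − 807 = 3014 px.
Top-right is two-thirds across and one-third down within the content area.
x = 243 + 2 × 4805/3 = 243 + 3203.33 ≈ 3446
y = 306 + 1 × 3014/3 = 306 + 1004.67 ≈ 1311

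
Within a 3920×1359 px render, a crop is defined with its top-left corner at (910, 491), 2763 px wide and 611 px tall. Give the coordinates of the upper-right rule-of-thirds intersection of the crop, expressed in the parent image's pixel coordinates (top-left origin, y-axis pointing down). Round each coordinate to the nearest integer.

(2752, 695)

One third of the crop width 2763 is 921.00 px.
One third of the crop height 611 is 203.67 px.
The upper-right point is two-thirds across and one-third down within the crop:
x = 910 + 2 × 921.00 ≈ 2752; y = 491 + 1 × 203.67 ≈ 695.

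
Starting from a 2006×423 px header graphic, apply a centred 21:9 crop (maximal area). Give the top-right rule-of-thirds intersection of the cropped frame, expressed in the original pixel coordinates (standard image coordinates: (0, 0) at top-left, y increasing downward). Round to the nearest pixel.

x = 1168 px, y = 141 px

2006/423 > 21/9, so the 21:9 crop keeps the full height 423 and trims width to 423 × 21/9 = 987.00 px.
Left offset = (2006 − 987.00)/2 = 509.50 px; top offset = 0.
Top-right is two-thirds across and one-third down within the crop:
x = 509.50 + 2 × 987.00/3 ≈ 1168; y = 0.00 + 1 × 423.00/3 ≈ 141.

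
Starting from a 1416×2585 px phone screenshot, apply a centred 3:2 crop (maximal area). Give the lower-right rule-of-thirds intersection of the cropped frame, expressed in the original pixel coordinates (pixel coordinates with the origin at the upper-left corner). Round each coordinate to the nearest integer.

(944, 1450)

1416/2585 < 3/2, so the 3:2 crop keeps the full width 1416 and trims height to 1416 × 2/3 = 944.00 px.
Top offset = (2585 − 944.00)/2 = 820.50 px; left offset = 0.
Lower-right is two-thirds across and two-thirds down within the crop:
x = 0.00 + 2 × 1416.00/3 ≈ 944; y = 820.50 + 2 × 944.00/3 ≈ 1450.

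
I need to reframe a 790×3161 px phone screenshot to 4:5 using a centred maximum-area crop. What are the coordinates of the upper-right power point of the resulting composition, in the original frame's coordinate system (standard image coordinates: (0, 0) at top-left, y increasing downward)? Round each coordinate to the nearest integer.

(527, 1416)

790/3161 < 4/5, so the 4:5 crop keeps the full width 790 and trims height to 790 × 5/4 = 987.50 px.
Top offset = (3161 − 987.50)/2 = 1086.75 px; left offset = 0.
Upper-right is two-thirds across and one-third down within the crop:
x = 0.00 + 2 × 790.00/3 ≈ 527; y = 1086.75 + 1 × 987.50/3 ≈ 1416.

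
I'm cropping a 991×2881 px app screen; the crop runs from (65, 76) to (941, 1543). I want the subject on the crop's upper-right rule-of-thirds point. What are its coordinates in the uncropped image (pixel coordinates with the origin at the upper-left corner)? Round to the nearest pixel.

x = 649 px, y = 565 px

Crop width = 941 − 65 = 876 px; one third is 292.00 px.
Crop height = 1543 − 76 = 1467 px; one third is 489.00 px.
The upper-right point is two-thirds across and one-third down within the crop:
x = 65 + 2 × 292.00 ≈ 649; y = 76 + 1 × 489.00 ≈ 565.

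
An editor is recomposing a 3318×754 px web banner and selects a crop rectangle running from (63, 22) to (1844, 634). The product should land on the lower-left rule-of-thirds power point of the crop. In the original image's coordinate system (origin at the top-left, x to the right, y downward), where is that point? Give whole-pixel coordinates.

(657, 430)

Crop width = 1844 − 63 = 1781 px; one third is 593.67 px.
Crop height = 634 − 22 = 612 px; one third is 204.00 px.
The lower-left point is one-third across and two-thirds down within the crop:
x = 63 + 1 × 593.67 ≈ 657; y = 22 + 2 × 204.00 ≈ 430.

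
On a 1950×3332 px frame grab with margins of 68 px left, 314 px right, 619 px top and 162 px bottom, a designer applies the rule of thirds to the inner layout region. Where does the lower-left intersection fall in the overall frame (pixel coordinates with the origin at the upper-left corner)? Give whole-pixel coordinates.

(591, 2320)

Content width = 1950 − 68 − 314 = 1568 px; content height = 3332 − 619 − 162 = 2551 px.
Lower-left is one-third across and two-thirds down within the inner layout region.
x = 68 + 1 × 1568/3 = 68 + 522.67 ≈ 591
y = 619 + 2 × 2551/3 = 619 + 1700.67 ≈ 2320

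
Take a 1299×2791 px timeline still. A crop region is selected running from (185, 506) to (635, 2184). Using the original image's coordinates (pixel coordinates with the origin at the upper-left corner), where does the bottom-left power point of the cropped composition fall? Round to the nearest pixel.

Crop width = 635 − 185 = 450 px; one third is 150.00 px.
Crop height = 2184 − 506 = 1678 px; one third is 559.33 px.
The bottom-left point is one-third across and two-thirds down within the crop:
x = 185 + 1 × 150.00 ≈ 335; y = 506 + 2 × 559.33 ≈ 1625.

x = 335 px, y = 1625 px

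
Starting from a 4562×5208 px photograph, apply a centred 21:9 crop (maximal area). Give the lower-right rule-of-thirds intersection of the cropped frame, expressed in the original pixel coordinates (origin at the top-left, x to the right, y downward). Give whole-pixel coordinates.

x = 3041 px, y = 2930 px

4562/5208 < 21/9, so the 21:9 crop keeps the full width 4562 and trims height to 4562 × 9/21 = 1955.14 px.
Top offset = (5208 − 1955.14)/2 = 1626.43 px; left offset = 0.
Lower-right is two-thirds across and two-thirds down within the crop:
x = 0.00 + 2 × 4562.00/3 ≈ 3041; y = 1626.43 + 2 × 1955.14/3 ≈ 2930.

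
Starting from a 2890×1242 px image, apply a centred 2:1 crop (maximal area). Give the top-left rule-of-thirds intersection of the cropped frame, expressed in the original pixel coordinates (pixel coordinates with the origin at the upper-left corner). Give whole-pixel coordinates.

x = 1031 px, y = 414 px

2890/1242 > 2/1, so the 2:1 crop keeps the full height 1242 and trims width to 1242 × 2/1 = 2484.00 px.
Left offset = (2890 − 2484.00)/2 = 203.00 px; top offset = 0.
Top-left is one-third across and one-third down within the crop:
x = 203.00 + 1 × 2484.00/3 ≈ 1031; y = 0.00 + 1 × 1242.00/3 ≈ 414.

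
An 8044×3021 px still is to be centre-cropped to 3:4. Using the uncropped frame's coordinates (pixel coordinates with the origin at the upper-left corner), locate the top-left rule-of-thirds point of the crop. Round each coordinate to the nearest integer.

x = 3644 px, y = 1007 px

8044/3021 > 3/4, so the 3:4 crop keeps the full height 3021 and trims width to 3021 × 3/4 = 2265.75 px.
Left offset = (8044 − 2265.75)/2 = 2889.12 px; top offset = 0.
Top-left is one-third across and one-third down within the crop:
x = 2889.12 + 1 × 2265.75/3 ≈ 3644; y = 0.00 + 1 × 3021.00/3 ≈ 1007.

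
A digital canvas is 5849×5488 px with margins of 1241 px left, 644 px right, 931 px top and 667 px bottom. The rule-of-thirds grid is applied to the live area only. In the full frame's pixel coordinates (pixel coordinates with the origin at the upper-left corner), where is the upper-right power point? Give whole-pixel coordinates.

Content width = 5849 − 1241 − 644 = 3964 px; content height = 5488 − 931 − 667 = 3890 px.
Upper-right is two-thirds across and one-third down within the live area.
x = 1241 + 2 × 3964/3 = 1241 + 2642.67 ≈ 3884
y = 931 + 1 × 3890/3 = 931 + 1296.67 ≈ 2228

(3884, 2228)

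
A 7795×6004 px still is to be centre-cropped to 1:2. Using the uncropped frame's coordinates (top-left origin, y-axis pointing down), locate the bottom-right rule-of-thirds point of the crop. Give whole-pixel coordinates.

7795/6004 > 1/2, so the 1:2 crop keeps the full height 6004 and trims width to 6004 × 1/2 = 3002.00 px.
Left offset = (7795 − 3002.00)/2 = 2396.50 px; top offset = 0.
Bottom-right is two-thirds across and two-thirds down within the crop:
x = 2396.50 + 2 × 3002.00/3 ≈ 4398; y = 0.00 + 2 × 6004.00/3 ≈ 4003.

x = 4398 px, y = 4003 px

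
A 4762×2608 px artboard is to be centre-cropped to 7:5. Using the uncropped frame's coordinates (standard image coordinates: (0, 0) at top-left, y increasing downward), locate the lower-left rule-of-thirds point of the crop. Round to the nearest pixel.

4762/2608 > 7/5, so the 7:5 crop keeps the full height 2608 and trims width to 2608 × 7/5 = 3651.20 px.
Left offset = (4762 − 3651.20)/2 = 555.40 px; top offset = 0.
Lower-left is one-third across and two-thirds down within the crop:
x = 555.40 + 1 × 3651.20/3 ≈ 1772; y = 0.00 + 2 × 2608.00/3 ≈ 1739.

(1772, 1739)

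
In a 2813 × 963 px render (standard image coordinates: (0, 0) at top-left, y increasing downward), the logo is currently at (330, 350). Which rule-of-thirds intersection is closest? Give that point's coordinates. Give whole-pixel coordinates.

x = 938 px, y = 321 px

Third lines: x ∈ {938, 1875}, y ∈ {321, 642}.
330 is closer to x = 938; 350 is closer to y = 321.
So the nearest intersection is the upper-left power point.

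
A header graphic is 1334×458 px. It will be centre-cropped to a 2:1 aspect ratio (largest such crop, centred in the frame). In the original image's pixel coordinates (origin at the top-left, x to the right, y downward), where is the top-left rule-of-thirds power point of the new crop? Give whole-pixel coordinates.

1334/458 > 2/1, so the 2:1 crop keeps the full height 458 and trims width to 458 × 2/1 = 916.00 px.
Left offset = (1334 − 916.00)/2 = 209.00 px; top offset = 0.
Top-left is one-third across and one-third down within the crop:
x = 209.00 + 1 × 916.00/3 ≈ 514; y = 0.00 + 1 × 458.00/3 ≈ 153.

(514, 153)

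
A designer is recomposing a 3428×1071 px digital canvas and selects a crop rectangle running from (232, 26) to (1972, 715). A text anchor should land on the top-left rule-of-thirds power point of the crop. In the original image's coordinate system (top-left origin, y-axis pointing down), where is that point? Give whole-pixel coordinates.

x = 812 px, y = 256 px

Crop width = 1972 − 232 = 1740 px; one third is 580.00 px.
Crop height = 715 − 26 = 689 px; one third is 229.67 px.
The top-left point is one-third across and one-third down within the crop:
x = 232 + 1 × 580.00 ≈ 812; y = 26 + 1 × 229.67 ≈ 256.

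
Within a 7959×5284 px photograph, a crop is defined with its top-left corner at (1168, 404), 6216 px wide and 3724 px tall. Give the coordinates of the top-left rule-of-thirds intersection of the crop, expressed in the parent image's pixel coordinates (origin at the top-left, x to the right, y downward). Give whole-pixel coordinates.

One third of the crop width 6216 is 2072.00 px.
One third of the crop height 3724 is 1241.33 px.
The top-left point is one-third across and one-third down within the crop:
x = 1168 + 1 × 2072.00 ≈ 3240; y = 404 + 1 × 1241.33 ≈ 1645.

(3240, 1645)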